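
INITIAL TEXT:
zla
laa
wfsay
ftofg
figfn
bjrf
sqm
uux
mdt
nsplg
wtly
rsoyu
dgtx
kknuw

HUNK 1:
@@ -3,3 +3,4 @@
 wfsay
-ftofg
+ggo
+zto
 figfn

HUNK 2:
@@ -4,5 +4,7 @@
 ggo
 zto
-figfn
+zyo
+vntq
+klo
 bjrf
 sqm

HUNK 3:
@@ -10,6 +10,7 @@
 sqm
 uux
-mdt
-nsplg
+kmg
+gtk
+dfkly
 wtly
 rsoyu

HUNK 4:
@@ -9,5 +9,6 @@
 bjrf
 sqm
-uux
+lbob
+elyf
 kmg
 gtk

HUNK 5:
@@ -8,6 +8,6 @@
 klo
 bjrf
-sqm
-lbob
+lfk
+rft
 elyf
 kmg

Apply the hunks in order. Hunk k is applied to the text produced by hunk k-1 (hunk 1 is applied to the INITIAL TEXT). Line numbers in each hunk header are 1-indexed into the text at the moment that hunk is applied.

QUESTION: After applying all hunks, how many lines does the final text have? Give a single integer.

Answer: 19

Derivation:
Hunk 1: at line 3 remove [ftofg] add [ggo,zto] -> 15 lines: zla laa wfsay ggo zto figfn bjrf sqm uux mdt nsplg wtly rsoyu dgtx kknuw
Hunk 2: at line 4 remove [figfn] add [zyo,vntq,klo] -> 17 lines: zla laa wfsay ggo zto zyo vntq klo bjrf sqm uux mdt nsplg wtly rsoyu dgtx kknuw
Hunk 3: at line 10 remove [mdt,nsplg] add [kmg,gtk,dfkly] -> 18 lines: zla laa wfsay ggo zto zyo vntq klo bjrf sqm uux kmg gtk dfkly wtly rsoyu dgtx kknuw
Hunk 4: at line 9 remove [uux] add [lbob,elyf] -> 19 lines: zla laa wfsay ggo zto zyo vntq klo bjrf sqm lbob elyf kmg gtk dfkly wtly rsoyu dgtx kknuw
Hunk 5: at line 8 remove [sqm,lbob] add [lfk,rft] -> 19 lines: zla laa wfsay ggo zto zyo vntq klo bjrf lfk rft elyf kmg gtk dfkly wtly rsoyu dgtx kknuw
Final line count: 19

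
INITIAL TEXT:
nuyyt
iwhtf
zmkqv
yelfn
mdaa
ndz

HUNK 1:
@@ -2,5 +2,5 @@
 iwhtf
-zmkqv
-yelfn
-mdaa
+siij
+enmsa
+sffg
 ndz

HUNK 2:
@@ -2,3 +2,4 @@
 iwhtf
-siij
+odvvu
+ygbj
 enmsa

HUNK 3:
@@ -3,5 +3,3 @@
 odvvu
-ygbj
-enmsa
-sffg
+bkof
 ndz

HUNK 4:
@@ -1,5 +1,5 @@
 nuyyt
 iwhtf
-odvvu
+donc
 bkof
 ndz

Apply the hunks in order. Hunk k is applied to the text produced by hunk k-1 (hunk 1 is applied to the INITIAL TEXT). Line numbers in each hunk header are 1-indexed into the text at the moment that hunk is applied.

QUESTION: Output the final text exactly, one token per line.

Hunk 1: at line 2 remove [zmkqv,yelfn,mdaa] add [siij,enmsa,sffg] -> 6 lines: nuyyt iwhtf siij enmsa sffg ndz
Hunk 2: at line 2 remove [siij] add [odvvu,ygbj] -> 7 lines: nuyyt iwhtf odvvu ygbj enmsa sffg ndz
Hunk 3: at line 3 remove [ygbj,enmsa,sffg] add [bkof] -> 5 lines: nuyyt iwhtf odvvu bkof ndz
Hunk 4: at line 1 remove [odvvu] add [donc] -> 5 lines: nuyyt iwhtf donc bkof ndz

Answer: nuyyt
iwhtf
donc
bkof
ndz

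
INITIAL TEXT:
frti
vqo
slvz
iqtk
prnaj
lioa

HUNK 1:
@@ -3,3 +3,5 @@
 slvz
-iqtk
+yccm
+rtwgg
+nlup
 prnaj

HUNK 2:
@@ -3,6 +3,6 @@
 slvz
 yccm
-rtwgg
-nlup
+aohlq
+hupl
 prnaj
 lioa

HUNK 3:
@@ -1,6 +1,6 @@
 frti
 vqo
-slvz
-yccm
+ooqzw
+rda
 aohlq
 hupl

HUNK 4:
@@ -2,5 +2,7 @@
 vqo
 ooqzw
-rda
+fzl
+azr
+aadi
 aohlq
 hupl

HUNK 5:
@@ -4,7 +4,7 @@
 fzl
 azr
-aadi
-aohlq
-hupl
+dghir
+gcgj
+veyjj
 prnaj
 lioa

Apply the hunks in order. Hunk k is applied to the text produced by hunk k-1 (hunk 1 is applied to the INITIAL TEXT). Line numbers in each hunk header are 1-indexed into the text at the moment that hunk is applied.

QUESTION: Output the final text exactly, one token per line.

Hunk 1: at line 3 remove [iqtk] add [yccm,rtwgg,nlup] -> 8 lines: frti vqo slvz yccm rtwgg nlup prnaj lioa
Hunk 2: at line 3 remove [rtwgg,nlup] add [aohlq,hupl] -> 8 lines: frti vqo slvz yccm aohlq hupl prnaj lioa
Hunk 3: at line 1 remove [slvz,yccm] add [ooqzw,rda] -> 8 lines: frti vqo ooqzw rda aohlq hupl prnaj lioa
Hunk 4: at line 2 remove [rda] add [fzl,azr,aadi] -> 10 lines: frti vqo ooqzw fzl azr aadi aohlq hupl prnaj lioa
Hunk 5: at line 4 remove [aadi,aohlq,hupl] add [dghir,gcgj,veyjj] -> 10 lines: frti vqo ooqzw fzl azr dghir gcgj veyjj prnaj lioa

Answer: frti
vqo
ooqzw
fzl
azr
dghir
gcgj
veyjj
prnaj
lioa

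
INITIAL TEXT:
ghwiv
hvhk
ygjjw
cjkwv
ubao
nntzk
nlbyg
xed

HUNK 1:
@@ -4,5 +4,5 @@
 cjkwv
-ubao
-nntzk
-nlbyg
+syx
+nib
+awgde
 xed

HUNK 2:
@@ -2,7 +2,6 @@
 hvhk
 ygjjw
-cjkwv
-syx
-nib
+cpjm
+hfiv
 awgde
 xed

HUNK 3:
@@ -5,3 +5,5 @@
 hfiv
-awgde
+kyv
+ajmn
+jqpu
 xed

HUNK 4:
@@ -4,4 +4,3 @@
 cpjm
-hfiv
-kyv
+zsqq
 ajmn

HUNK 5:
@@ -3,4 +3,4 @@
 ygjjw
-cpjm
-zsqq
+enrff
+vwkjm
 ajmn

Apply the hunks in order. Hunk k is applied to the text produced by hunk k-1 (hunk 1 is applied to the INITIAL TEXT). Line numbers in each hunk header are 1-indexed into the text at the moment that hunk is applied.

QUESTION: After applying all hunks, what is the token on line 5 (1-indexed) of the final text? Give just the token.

Hunk 1: at line 4 remove [ubao,nntzk,nlbyg] add [syx,nib,awgde] -> 8 lines: ghwiv hvhk ygjjw cjkwv syx nib awgde xed
Hunk 2: at line 2 remove [cjkwv,syx,nib] add [cpjm,hfiv] -> 7 lines: ghwiv hvhk ygjjw cpjm hfiv awgde xed
Hunk 3: at line 5 remove [awgde] add [kyv,ajmn,jqpu] -> 9 lines: ghwiv hvhk ygjjw cpjm hfiv kyv ajmn jqpu xed
Hunk 4: at line 4 remove [hfiv,kyv] add [zsqq] -> 8 lines: ghwiv hvhk ygjjw cpjm zsqq ajmn jqpu xed
Hunk 5: at line 3 remove [cpjm,zsqq] add [enrff,vwkjm] -> 8 lines: ghwiv hvhk ygjjw enrff vwkjm ajmn jqpu xed
Final line 5: vwkjm

Answer: vwkjm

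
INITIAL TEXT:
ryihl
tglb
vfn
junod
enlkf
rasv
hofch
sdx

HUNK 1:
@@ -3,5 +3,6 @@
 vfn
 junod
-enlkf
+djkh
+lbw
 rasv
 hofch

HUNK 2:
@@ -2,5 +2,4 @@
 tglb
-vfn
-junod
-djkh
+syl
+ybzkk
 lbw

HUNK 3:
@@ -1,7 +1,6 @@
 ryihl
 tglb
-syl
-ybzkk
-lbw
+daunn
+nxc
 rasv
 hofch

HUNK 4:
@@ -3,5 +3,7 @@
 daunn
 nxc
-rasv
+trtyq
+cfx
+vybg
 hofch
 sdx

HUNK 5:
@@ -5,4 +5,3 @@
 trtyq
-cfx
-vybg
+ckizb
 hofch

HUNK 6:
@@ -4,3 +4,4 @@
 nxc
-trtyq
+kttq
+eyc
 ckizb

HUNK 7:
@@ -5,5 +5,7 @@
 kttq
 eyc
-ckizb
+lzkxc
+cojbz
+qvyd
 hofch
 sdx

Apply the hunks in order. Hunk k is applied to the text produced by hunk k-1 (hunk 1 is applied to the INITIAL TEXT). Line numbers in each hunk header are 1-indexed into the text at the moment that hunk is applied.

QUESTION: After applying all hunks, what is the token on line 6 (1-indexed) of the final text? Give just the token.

Answer: eyc

Derivation:
Hunk 1: at line 3 remove [enlkf] add [djkh,lbw] -> 9 lines: ryihl tglb vfn junod djkh lbw rasv hofch sdx
Hunk 2: at line 2 remove [vfn,junod,djkh] add [syl,ybzkk] -> 8 lines: ryihl tglb syl ybzkk lbw rasv hofch sdx
Hunk 3: at line 1 remove [syl,ybzkk,lbw] add [daunn,nxc] -> 7 lines: ryihl tglb daunn nxc rasv hofch sdx
Hunk 4: at line 3 remove [rasv] add [trtyq,cfx,vybg] -> 9 lines: ryihl tglb daunn nxc trtyq cfx vybg hofch sdx
Hunk 5: at line 5 remove [cfx,vybg] add [ckizb] -> 8 lines: ryihl tglb daunn nxc trtyq ckizb hofch sdx
Hunk 6: at line 4 remove [trtyq] add [kttq,eyc] -> 9 lines: ryihl tglb daunn nxc kttq eyc ckizb hofch sdx
Hunk 7: at line 5 remove [ckizb] add [lzkxc,cojbz,qvyd] -> 11 lines: ryihl tglb daunn nxc kttq eyc lzkxc cojbz qvyd hofch sdx
Final line 6: eyc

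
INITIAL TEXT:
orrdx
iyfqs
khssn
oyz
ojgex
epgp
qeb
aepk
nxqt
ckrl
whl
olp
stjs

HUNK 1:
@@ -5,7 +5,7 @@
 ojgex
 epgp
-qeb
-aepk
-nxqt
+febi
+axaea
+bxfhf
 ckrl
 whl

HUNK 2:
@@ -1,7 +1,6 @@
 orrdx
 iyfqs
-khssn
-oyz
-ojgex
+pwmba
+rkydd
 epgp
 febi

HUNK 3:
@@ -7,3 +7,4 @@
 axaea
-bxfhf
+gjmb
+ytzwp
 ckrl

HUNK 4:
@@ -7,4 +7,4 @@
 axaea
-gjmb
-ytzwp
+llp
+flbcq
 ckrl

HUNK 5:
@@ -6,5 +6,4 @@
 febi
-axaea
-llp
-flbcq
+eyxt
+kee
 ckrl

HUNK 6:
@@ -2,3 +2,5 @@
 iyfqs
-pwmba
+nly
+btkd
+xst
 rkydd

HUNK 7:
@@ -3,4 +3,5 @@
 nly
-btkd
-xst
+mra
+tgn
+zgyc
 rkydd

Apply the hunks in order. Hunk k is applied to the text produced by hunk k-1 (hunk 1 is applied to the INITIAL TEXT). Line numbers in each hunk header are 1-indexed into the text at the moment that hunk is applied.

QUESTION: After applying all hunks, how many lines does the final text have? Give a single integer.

Answer: 15

Derivation:
Hunk 1: at line 5 remove [qeb,aepk,nxqt] add [febi,axaea,bxfhf] -> 13 lines: orrdx iyfqs khssn oyz ojgex epgp febi axaea bxfhf ckrl whl olp stjs
Hunk 2: at line 1 remove [khssn,oyz,ojgex] add [pwmba,rkydd] -> 12 lines: orrdx iyfqs pwmba rkydd epgp febi axaea bxfhf ckrl whl olp stjs
Hunk 3: at line 7 remove [bxfhf] add [gjmb,ytzwp] -> 13 lines: orrdx iyfqs pwmba rkydd epgp febi axaea gjmb ytzwp ckrl whl olp stjs
Hunk 4: at line 7 remove [gjmb,ytzwp] add [llp,flbcq] -> 13 lines: orrdx iyfqs pwmba rkydd epgp febi axaea llp flbcq ckrl whl olp stjs
Hunk 5: at line 6 remove [axaea,llp,flbcq] add [eyxt,kee] -> 12 lines: orrdx iyfqs pwmba rkydd epgp febi eyxt kee ckrl whl olp stjs
Hunk 6: at line 2 remove [pwmba] add [nly,btkd,xst] -> 14 lines: orrdx iyfqs nly btkd xst rkydd epgp febi eyxt kee ckrl whl olp stjs
Hunk 7: at line 3 remove [btkd,xst] add [mra,tgn,zgyc] -> 15 lines: orrdx iyfqs nly mra tgn zgyc rkydd epgp febi eyxt kee ckrl whl olp stjs
Final line count: 15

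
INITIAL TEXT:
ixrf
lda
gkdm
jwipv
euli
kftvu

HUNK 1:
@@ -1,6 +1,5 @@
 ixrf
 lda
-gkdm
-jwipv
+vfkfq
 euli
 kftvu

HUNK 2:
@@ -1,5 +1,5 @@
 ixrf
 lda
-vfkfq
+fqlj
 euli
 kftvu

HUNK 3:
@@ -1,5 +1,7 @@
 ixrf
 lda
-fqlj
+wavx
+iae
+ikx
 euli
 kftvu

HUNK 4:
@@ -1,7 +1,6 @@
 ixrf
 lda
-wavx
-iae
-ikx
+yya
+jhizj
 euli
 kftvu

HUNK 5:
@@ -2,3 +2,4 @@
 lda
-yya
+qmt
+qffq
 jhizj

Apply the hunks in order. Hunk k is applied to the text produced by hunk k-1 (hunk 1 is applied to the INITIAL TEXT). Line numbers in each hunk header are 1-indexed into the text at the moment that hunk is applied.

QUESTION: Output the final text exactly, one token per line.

Hunk 1: at line 1 remove [gkdm,jwipv] add [vfkfq] -> 5 lines: ixrf lda vfkfq euli kftvu
Hunk 2: at line 1 remove [vfkfq] add [fqlj] -> 5 lines: ixrf lda fqlj euli kftvu
Hunk 3: at line 1 remove [fqlj] add [wavx,iae,ikx] -> 7 lines: ixrf lda wavx iae ikx euli kftvu
Hunk 4: at line 1 remove [wavx,iae,ikx] add [yya,jhizj] -> 6 lines: ixrf lda yya jhizj euli kftvu
Hunk 5: at line 2 remove [yya] add [qmt,qffq] -> 7 lines: ixrf lda qmt qffq jhizj euli kftvu

Answer: ixrf
lda
qmt
qffq
jhizj
euli
kftvu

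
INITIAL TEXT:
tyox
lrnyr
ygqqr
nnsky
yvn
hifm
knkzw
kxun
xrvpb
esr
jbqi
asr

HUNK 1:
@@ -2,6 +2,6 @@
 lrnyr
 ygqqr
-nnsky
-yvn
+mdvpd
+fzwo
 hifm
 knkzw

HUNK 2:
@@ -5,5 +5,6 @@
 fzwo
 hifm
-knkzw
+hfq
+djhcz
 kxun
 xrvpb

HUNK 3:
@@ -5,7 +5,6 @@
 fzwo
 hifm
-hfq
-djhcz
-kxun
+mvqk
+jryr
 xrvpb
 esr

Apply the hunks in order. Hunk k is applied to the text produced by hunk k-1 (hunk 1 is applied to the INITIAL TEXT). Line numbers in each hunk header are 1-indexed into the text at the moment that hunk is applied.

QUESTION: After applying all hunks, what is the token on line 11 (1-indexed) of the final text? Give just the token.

Hunk 1: at line 2 remove [nnsky,yvn] add [mdvpd,fzwo] -> 12 lines: tyox lrnyr ygqqr mdvpd fzwo hifm knkzw kxun xrvpb esr jbqi asr
Hunk 2: at line 5 remove [knkzw] add [hfq,djhcz] -> 13 lines: tyox lrnyr ygqqr mdvpd fzwo hifm hfq djhcz kxun xrvpb esr jbqi asr
Hunk 3: at line 5 remove [hfq,djhcz,kxun] add [mvqk,jryr] -> 12 lines: tyox lrnyr ygqqr mdvpd fzwo hifm mvqk jryr xrvpb esr jbqi asr
Final line 11: jbqi

Answer: jbqi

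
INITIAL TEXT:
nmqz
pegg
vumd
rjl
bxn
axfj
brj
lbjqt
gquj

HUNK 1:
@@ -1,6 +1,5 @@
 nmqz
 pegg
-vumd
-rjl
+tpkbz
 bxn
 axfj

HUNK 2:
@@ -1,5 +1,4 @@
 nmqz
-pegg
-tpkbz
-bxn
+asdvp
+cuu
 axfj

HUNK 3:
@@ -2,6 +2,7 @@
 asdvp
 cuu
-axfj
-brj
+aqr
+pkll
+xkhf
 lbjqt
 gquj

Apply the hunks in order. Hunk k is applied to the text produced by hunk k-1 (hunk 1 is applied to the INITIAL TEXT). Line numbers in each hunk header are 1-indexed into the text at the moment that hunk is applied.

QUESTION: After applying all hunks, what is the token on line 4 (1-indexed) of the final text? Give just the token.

Hunk 1: at line 1 remove [vumd,rjl] add [tpkbz] -> 8 lines: nmqz pegg tpkbz bxn axfj brj lbjqt gquj
Hunk 2: at line 1 remove [pegg,tpkbz,bxn] add [asdvp,cuu] -> 7 lines: nmqz asdvp cuu axfj brj lbjqt gquj
Hunk 3: at line 2 remove [axfj,brj] add [aqr,pkll,xkhf] -> 8 lines: nmqz asdvp cuu aqr pkll xkhf lbjqt gquj
Final line 4: aqr

Answer: aqr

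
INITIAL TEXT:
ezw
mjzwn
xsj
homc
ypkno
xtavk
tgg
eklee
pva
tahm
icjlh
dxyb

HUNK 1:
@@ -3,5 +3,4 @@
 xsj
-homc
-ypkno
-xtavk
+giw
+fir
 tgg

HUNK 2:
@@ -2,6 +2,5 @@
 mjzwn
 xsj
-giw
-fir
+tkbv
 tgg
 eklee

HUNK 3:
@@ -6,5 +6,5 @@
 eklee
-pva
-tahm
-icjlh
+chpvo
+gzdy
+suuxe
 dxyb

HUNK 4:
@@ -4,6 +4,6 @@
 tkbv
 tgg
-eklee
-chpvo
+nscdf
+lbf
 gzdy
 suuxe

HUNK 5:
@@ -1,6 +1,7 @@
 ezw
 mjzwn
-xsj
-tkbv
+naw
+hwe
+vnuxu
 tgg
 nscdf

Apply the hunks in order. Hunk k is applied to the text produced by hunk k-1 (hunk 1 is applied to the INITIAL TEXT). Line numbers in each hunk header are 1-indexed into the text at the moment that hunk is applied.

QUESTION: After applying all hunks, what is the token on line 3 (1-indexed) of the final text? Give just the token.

Answer: naw

Derivation:
Hunk 1: at line 3 remove [homc,ypkno,xtavk] add [giw,fir] -> 11 lines: ezw mjzwn xsj giw fir tgg eklee pva tahm icjlh dxyb
Hunk 2: at line 2 remove [giw,fir] add [tkbv] -> 10 lines: ezw mjzwn xsj tkbv tgg eklee pva tahm icjlh dxyb
Hunk 3: at line 6 remove [pva,tahm,icjlh] add [chpvo,gzdy,suuxe] -> 10 lines: ezw mjzwn xsj tkbv tgg eklee chpvo gzdy suuxe dxyb
Hunk 4: at line 4 remove [eklee,chpvo] add [nscdf,lbf] -> 10 lines: ezw mjzwn xsj tkbv tgg nscdf lbf gzdy suuxe dxyb
Hunk 5: at line 1 remove [xsj,tkbv] add [naw,hwe,vnuxu] -> 11 lines: ezw mjzwn naw hwe vnuxu tgg nscdf lbf gzdy suuxe dxyb
Final line 3: naw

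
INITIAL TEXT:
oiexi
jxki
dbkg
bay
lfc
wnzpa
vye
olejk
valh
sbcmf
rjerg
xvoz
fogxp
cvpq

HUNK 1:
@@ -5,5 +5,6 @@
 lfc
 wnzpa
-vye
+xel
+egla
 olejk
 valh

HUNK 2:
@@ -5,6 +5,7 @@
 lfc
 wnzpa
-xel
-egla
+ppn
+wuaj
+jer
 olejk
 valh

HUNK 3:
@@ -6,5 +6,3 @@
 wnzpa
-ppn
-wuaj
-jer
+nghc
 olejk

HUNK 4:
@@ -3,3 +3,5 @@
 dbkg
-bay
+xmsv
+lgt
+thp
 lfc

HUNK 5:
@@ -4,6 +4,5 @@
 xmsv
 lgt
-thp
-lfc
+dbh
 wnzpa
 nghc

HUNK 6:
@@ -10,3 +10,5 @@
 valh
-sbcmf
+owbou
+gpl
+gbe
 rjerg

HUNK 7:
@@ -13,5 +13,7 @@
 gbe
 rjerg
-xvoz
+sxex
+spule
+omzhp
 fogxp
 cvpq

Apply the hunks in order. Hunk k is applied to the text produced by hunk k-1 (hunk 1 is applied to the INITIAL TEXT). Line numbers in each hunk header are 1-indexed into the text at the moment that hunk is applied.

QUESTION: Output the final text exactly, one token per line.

Hunk 1: at line 5 remove [vye] add [xel,egla] -> 15 lines: oiexi jxki dbkg bay lfc wnzpa xel egla olejk valh sbcmf rjerg xvoz fogxp cvpq
Hunk 2: at line 5 remove [xel,egla] add [ppn,wuaj,jer] -> 16 lines: oiexi jxki dbkg bay lfc wnzpa ppn wuaj jer olejk valh sbcmf rjerg xvoz fogxp cvpq
Hunk 3: at line 6 remove [ppn,wuaj,jer] add [nghc] -> 14 lines: oiexi jxki dbkg bay lfc wnzpa nghc olejk valh sbcmf rjerg xvoz fogxp cvpq
Hunk 4: at line 3 remove [bay] add [xmsv,lgt,thp] -> 16 lines: oiexi jxki dbkg xmsv lgt thp lfc wnzpa nghc olejk valh sbcmf rjerg xvoz fogxp cvpq
Hunk 5: at line 4 remove [thp,lfc] add [dbh] -> 15 lines: oiexi jxki dbkg xmsv lgt dbh wnzpa nghc olejk valh sbcmf rjerg xvoz fogxp cvpq
Hunk 6: at line 10 remove [sbcmf] add [owbou,gpl,gbe] -> 17 lines: oiexi jxki dbkg xmsv lgt dbh wnzpa nghc olejk valh owbou gpl gbe rjerg xvoz fogxp cvpq
Hunk 7: at line 13 remove [xvoz] add [sxex,spule,omzhp] -> 19 lines: oiexi jxki dbkg xmsv lgt dbh wnzpa nghc olejk valh owbou gpl gbe rjerg sxex spule omzhp fogxp cvpq

Answer: oiexi
jxki
dbkg
xmsv
lgt
dbh
wnzpa
nghc
olejk
valh
owbou
gpl
gbe
rjerg
sxex
spule
omzhp
fogxp
cvpq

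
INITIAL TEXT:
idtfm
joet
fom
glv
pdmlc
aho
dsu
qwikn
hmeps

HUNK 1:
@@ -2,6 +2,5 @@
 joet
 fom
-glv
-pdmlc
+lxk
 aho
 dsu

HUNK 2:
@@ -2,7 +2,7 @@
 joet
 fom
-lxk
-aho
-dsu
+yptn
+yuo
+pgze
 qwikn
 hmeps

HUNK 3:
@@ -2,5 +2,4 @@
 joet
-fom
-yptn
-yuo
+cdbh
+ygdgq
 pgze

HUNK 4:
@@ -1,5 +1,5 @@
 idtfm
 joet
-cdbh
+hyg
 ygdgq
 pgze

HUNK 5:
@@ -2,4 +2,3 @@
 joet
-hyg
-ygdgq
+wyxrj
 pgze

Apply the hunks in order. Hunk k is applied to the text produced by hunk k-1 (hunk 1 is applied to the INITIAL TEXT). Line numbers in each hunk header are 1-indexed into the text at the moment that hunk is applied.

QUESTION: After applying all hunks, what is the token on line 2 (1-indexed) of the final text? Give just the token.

Answer: joet

Derivation:
Hunk 1: at line 2 remove [glv,pdmlc] add [lxk] -> 8 lines: idtfm joet fom lxk aho dsu qwikn hmeps
Hunk 2: at line 2 remove [lxk,aho,dsu] add [yptn,yuo,pgze] -> 8 lines: idtfm joet fom yptn yuo pgze qwikn hmeps
Hunk 3: at line 2 remove [fom,yptn,yuo] add [cdbh,ygdgq] -> 7 lines: idtfm joet cdbh ygdgq pgze qwikn hmeps
Hunk 4: at line 1 remove [cdbh] add [hyg] -> 7 lines: idtfm joet hyg ygdgq pgze qwikn hmeps
Hunk 5: at line 2 remove [hyg,ygdgq] add [wyxrj] -> 6 lines: idtfm joet wyxrj pgze qwikn hmeps
Final line 2: joet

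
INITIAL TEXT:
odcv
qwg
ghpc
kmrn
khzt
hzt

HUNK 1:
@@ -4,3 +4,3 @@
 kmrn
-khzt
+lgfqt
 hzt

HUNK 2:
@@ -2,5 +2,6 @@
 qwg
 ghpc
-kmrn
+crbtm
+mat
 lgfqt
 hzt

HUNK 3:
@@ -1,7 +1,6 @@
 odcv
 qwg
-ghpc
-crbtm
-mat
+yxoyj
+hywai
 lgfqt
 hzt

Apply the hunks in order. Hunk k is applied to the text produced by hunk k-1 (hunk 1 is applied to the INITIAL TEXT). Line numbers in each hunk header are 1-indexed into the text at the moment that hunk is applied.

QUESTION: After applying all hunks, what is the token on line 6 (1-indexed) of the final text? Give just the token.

Answer: hzt

Derivation:
Hunk 1: at line 4 remove [khzt] add [lgfqt] -> 6 lines: odcv qwg ghpc kmrn lgfqt hzt
Hunk 2: at line 2 remove [kmrn] add [crbtm,mat] -> 7 lines: odcv qwg ghpc crbtm mat lgfqt hzt
Hunk 3: at line 1 remove [ghpc,crbtm,mat] add [yxoyj,hywai] -> 6 lines: odcv qwg yxoyj hywai lgfqt hzt
Final line 6: hzt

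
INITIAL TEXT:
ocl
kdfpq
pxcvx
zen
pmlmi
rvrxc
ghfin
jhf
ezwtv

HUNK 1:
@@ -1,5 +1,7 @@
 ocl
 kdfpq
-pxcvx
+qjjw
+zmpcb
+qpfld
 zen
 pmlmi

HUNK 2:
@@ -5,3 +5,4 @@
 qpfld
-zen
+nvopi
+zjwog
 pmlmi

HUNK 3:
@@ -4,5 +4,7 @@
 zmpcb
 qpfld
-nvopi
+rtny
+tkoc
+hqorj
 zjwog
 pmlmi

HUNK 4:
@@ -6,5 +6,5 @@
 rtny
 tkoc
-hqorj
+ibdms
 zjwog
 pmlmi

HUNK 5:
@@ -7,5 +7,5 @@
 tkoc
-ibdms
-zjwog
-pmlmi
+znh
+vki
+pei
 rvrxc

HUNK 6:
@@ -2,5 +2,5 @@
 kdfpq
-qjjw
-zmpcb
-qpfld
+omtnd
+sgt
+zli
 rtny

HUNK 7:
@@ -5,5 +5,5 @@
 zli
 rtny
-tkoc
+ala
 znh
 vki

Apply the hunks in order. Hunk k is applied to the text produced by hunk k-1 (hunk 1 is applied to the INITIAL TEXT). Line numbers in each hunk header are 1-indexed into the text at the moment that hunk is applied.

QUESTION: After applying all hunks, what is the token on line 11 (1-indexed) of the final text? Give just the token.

Answer: rvrxc

Derivation:
Hunk 1: at line 1 remove [pxcvx] add [qjjw,zmpcb,qpfld] -> 11 lines: ocl kdfpq qjjw zmpcb qpfld zen pmlmi rvrxc ghfin jhf ezwtv
Hunk 2: at line 5 remove [zen] add [nvopi,zjwog] -> 12 lines: ocl kdfpq qjjw zmpcb qpfld nvopi zjwog pmlmi rvrxc ghfin jhf ezwtv
Hunk 3: at line 4 remove [nvopi] add [rtny,tkoc,hqorj] -> 14 lines: ocl kdfpq qjjw zmpcb qpfld rtny tkoc hqorj zjwog pmlmi rvrxc ghfin jhf ezwtv
Hunk 4: at line 6 remove [hqorj] add [ibdms] -> 14 lines: ocl kdfpq qjjw zmpcb qpfld rtny tkoc ibdms zjwog pmlmi rvrxc ghfin jhf ezwtv
Hunk 5: at line 7 remove [ibdms,zjwog,pmlmi] add [znh,vki,pei] -> 14 lines: ocl kdfpq qjjw zmpcb qpfld rtny tkoc znh vki pei rvrxc ghfin jhf ezwtv
Hunk 6: at line 2 remove [qjjw,zmpcb,qpfld] add [omtnd,sgt,zli] -> 14 lines: ocl kdfpq omtnd sgt zli rtny tkoc znh vki pei rvrxc ghfin jhf ezwtv
Hunk 7: at line 5 remove [tkoc] add [ala] -> 14 lines: ocl kdfpq omtnd sgt zli rtny ala znh vki pei rvrxc ghfin jhf ezwtv
Final line 11: rvrxc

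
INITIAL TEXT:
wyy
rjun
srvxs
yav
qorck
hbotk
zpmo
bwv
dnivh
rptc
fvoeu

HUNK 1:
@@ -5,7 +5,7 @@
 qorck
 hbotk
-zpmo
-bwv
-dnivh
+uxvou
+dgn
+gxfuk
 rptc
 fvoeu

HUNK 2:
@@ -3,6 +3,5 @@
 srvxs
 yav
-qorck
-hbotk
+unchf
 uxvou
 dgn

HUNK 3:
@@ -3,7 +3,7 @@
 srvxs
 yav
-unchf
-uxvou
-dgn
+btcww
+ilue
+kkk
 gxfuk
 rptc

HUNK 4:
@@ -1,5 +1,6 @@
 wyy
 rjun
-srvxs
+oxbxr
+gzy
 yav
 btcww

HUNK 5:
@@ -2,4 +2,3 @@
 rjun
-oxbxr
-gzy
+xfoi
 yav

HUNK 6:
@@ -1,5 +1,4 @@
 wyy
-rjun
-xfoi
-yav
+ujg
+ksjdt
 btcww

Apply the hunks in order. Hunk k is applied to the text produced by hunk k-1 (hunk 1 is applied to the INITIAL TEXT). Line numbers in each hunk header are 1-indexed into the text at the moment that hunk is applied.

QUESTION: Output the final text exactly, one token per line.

Answer: wyy
ujg
ksjdt
btcww
ilue
kkk
gxfuk
rptc
fvoeu

Derivation:
Hunk 1: at line 5 remove [zpmo,bwv,dnivh] add [uxvou,dgn,gxfuk] -> 11 lines: wyy rjun srvxs yav qorck hbotk uxvou dgn gxfuk rptc fvoeu
Hunk 2: at line 3 remove [qorck,hbotk] add [unchf] -> 10 lines: wyy rjun srvxs yav unchf uxvou dgn gxfuk rptc fvoeu
Hunk 3: at line 3 remove [unchf,uxvou,dgn] add [btcww,ilue,kkk] -> 10 lines: wyy rjun srvxs yav btcww ilue kkk gxfuk rptc fvoeu
Hunk 4: at line 1 remove [srvxs] add [oxbxr,gzy] -> 11 lines: wyy rjun oxbxr gzy yav btcww ilue kkk gxfuk rptc fvoeu
Hunk 5: at line 2 remove [oxbxr,gzy] add [xfoi] -> 10 lines: wyy rjun xfoi yav btcww ilue kkk gxfuk rptc fvoeu
Hunk 6: at line 1 remove [rjun,xfoi,yav] add [ujg,ksjdt] -> 9 lines: wyy ujg ksjdt btcww ilue kkk gxfuk rptc fvoeu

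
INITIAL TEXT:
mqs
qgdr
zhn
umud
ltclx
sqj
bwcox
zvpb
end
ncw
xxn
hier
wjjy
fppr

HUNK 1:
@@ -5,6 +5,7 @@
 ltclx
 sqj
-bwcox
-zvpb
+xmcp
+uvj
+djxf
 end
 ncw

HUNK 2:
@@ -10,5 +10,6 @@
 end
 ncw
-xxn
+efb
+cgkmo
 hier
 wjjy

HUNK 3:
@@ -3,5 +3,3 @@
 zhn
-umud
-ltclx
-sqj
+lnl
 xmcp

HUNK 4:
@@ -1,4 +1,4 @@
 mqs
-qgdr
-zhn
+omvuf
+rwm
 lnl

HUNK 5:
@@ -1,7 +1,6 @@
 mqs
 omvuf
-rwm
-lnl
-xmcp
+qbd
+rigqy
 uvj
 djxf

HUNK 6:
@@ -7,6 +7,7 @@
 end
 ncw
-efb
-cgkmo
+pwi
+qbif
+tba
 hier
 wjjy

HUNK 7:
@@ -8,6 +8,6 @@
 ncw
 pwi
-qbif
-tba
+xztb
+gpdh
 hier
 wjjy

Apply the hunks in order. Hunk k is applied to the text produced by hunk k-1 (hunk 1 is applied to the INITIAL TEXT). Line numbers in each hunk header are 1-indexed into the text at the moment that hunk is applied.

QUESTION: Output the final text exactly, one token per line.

Hunk 1: at line 5 remove [bwcox,zvpb] add [xmcp,uvj,djxf] -> 15 lines: mqs qgdr zhn umud ltclx sqj xmcp uvj djxf end ncw xxn hier wjjy fppr
Hunk 2: at line 10 remove [xxn] add [efb,cgkmo] -> 16 lines: mqs qgdr zhn umud ltclx sqj xmcp uvj djxf end ncw efb cgkmo hier wjjy fppr
Hunk 3: at line 3 remove [umud,ltclx,sqj] add [lnl] -> 14 lines: mqs qgdr zhn lnl xmcp uvj djxf end ncw efb cgkmo hier wjjy fppr
Hunk 4: at line 1 remove [qgdr,zhn] add [omvuf,rwm] -> 14 lines: mqs omvuf rwm lnl xmcp uvj djxf end ncw efb cgkmo hier wjjy fppr
Hunk 5: at line 1 remove [rwm,lnl,xmcp] add [qbd,rigqy] -> 13 lines: mqs omvuf qbd rigqy uvj djxf end ncw efb cgkmo hier wjjy fppr
Hunk 6: at line 7 remove [efb,cgkmo] add [pwi,qbif,tba] -> 14 lines: mqs omvuf qbd rigqy uvj djxf end ncw pwi qbif tba hier wjjy fppr
Hunk 7: at line 8 remove [qbif,tba] add [xztb,gpdh] -> 14 lines: mqs omvuf qbd rigqy uvj djxf end ncw pwi xztb gpdh hier wjjy fppr

Answer: mqs
omvuf
qbd
rigqy
uvj
djxf
end
ncw
pwi
xztb
gpdh
hier
wjjy
fppr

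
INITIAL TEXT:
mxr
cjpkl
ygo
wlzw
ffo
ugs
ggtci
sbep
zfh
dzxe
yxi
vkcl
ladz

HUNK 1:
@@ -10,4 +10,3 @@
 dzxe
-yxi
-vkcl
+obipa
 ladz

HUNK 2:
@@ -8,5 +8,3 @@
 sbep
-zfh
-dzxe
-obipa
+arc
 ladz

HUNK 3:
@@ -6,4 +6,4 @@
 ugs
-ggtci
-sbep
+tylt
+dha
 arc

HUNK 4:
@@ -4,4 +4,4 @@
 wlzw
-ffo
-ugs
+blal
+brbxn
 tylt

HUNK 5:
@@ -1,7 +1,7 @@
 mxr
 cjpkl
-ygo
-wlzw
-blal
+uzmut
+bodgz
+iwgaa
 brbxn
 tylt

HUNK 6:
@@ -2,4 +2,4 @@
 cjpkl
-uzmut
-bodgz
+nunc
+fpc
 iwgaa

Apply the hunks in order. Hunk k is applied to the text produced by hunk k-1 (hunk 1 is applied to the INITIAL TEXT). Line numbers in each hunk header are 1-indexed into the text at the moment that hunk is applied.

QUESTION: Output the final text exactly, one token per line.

Hunk 1: at line 10 remove [yxi,vkcl] add [obipa] -> 12 lines: mxr cjpkl ygo wlzw ffo ugs ggtci sbep zfh dzxe obipa ladz
Hunk 2: at line 8 remove [zfh,dzxe,obipa] add [arc] -> 10 lines: mxr cjpkl ygo wlzw ffo ugs ggtci sbep arc ladz
Hunk 3: at line 6 remove [ggtci,sbep] add [tylt,dha] -> 10 lines: mxr cjpkl ygo wlzw ffo ugs tylt dha arc ladz
Hunk 4: at line 4 remove [ffo,ugs] add [blal,brbxn] -> 10 lines: mxr cjpkl ygo wlzw blal brbxn tylt dha arc ladz
Hunk 5: at line 1 remove [ygo,wlzw,blal] add [uzmut,bodgz,iwgaa] -> 10 lines: mxr cjpkl uzmut bodgz iwgaa brbxn tylt dha arc ladz
Hunk 6: at line 2 remove [uzmut,bodgz] add [nunc,fpc] -> 10 lines: mxr cjpkl nunc fpc iwgaa brbxn tylt dha arc ladz

Answer: mxr
cjpkl
nunc
fpc
iwgaa
brbxn
tylt
dha
arc
ladz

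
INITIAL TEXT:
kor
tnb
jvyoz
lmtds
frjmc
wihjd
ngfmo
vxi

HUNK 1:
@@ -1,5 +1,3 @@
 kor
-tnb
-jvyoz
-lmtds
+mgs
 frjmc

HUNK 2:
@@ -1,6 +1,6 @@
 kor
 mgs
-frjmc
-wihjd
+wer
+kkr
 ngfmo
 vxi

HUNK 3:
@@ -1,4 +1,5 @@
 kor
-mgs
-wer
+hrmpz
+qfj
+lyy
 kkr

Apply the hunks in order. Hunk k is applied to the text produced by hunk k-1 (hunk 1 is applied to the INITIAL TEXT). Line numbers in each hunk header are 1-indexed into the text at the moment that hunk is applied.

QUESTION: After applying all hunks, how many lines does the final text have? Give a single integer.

Hunk 1: at line 1 remove [tnb,jvyoz,lmtds] add [mgs] -> 6 lines: kor mgs frjmc wihjd ngfmo vxi
Hunk 2: at line 1 remove [frjmc,wihjd] add [wer,kkr] -> 6 lines: kor mgs wer kkr ngfmo vxi
Hunk 3: at line 1 remove [mgs,wer] add [hrmpz,qfj,lyy] -> 7 lines: kor hrmpz qfj lyy kkr ngfmo vxi
Final line count: 7

Answer: 7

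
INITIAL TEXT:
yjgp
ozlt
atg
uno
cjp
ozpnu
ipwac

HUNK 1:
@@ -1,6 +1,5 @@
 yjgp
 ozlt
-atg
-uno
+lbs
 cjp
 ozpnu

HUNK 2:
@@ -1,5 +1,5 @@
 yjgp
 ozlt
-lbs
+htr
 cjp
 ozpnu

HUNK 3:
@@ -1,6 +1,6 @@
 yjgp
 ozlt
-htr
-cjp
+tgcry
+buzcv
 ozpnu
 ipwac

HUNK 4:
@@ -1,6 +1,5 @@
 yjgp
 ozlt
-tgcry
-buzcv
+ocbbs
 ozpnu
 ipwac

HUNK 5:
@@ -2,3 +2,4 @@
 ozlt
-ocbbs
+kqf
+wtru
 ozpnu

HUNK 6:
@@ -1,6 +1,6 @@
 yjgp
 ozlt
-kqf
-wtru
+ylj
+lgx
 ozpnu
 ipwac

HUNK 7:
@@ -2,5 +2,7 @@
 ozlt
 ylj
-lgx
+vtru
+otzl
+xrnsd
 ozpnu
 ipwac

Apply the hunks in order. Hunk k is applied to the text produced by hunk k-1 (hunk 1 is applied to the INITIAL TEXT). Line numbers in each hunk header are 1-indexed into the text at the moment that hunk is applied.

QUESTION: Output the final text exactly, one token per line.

Hunk 1: at line 1 remove [atg,uno] add [lbs] -> 6 lines: yjgp ozlt lbs cjp ozpnu ipwac
Hunk 2: at line 1 remove [lbs] add [htr] -> 6 lines: yjgp ozlt htr cjp ozpnu ipwac
Hunk 3: at line 1 remove [htr,cjp] add [tgcry,buzcv] -> 6 lines: yjgp ozlt tgcry buzcv ozpnu ipwac
Hunk 4: at line 1 remove [tgcry,buzcv] add [ocbbs] -> 5 lines: yjgp ozlt ocbbs ozpnu ipwac
Hunk 5: at line 2 remove [ocbbs] add [kqf,wtru] -> 6 lines: yjgp ozlt kqf wtru ozpnu ipwac
Hunk 6: at line 1 remove [kqf,wtru] add [ylj,lgx] -> 6 lines: yjgp ozlt ylj lgx ozpnu ipwac
Hunk 7: at line 2 remove [lgx] add [vtru,otzl,xrnsd] -> 8 lines: yjgp ozlt ylj vtru otzl xrnsd ozpnu ipwac

Answer: yjgp
ozlt
ylj
vtru
otzl
xrnsd
ozpnu
ipwac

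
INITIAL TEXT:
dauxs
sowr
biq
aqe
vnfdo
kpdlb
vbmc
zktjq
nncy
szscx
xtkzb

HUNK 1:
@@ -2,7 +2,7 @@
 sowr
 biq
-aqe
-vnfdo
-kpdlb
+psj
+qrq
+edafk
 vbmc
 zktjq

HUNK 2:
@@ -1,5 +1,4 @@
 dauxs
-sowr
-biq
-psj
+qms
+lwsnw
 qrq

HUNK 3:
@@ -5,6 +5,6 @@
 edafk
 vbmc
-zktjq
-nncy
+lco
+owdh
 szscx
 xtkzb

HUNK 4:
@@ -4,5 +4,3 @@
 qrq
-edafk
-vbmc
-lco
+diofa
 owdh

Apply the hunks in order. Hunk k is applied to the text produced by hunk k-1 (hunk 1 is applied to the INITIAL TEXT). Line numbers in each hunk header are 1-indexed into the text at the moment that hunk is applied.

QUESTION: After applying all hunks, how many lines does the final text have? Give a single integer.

Hunk 1: at line 2 remove [aqe,vnfdo,kpdlb] add [psj,qrq,edafk] -> 11 lines: dauxs sowr biq psj qrq edafk vbmc zktjq nncy szscx xtkzb
Hunk 2: at line 1 remove [sowr,biq,psj] add [qms,lwsnw] -> 10 lines: dauxs qms lwsnw qrq edafk vbmc zktjq nncy szscx xtkzb
Hunk 3: at line 5 remove [zktjq,nncy] add [lco,owdh] -> 10 lines: dauxs qms lwsnw qrq edafk vbmc lco owdh szscx xtkzb
Hunk 4: at line 4 remove [edafk,vbmc,lco] add [diofa] -> 8 lines: dauxs qms lwsnw qrq diofa owdh szscx xtkzb
Final line count: 8

Answer: 8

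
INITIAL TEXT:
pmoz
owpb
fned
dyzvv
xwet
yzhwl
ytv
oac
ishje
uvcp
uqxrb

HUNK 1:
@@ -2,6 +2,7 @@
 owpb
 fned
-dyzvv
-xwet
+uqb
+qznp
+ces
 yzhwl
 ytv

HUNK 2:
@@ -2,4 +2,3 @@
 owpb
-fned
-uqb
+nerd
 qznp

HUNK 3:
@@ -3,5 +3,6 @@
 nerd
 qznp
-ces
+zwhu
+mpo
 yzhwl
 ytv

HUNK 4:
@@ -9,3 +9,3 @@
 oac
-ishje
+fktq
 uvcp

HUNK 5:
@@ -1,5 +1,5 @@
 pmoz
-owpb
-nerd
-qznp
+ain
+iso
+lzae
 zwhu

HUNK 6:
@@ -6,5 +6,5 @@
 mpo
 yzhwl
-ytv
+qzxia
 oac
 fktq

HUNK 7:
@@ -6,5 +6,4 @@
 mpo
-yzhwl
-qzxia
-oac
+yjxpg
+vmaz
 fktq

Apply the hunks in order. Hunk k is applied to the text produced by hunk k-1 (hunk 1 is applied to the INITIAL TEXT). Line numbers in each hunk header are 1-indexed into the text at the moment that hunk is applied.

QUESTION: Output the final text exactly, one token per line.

Hunk 1: at line 2 remove [dyzvv,xwet] add [uqb,qznp,ces] -> 12 lines: pmoz owpb fned uqb qznp ces yzhwl ytv oac ishje uvcp uqxrb
Hunk 2: at line 2 remove [fned,uqb] add [nerd] -> 11 lines: pmoz owpb nerd qznp ces yzhwl ytv oac ishje uvcp uqxrb
Hunk 3: at line 3 remove [ces] add [zwhu,mpo] -> 12 lines: pmoz owpb nerd qznp zwhu mpo yzhwl ytv oac ishje uvcp uqxrb
Hunk 4: at line 9 remove [ishje] add [fktq] -> 12 lines: pmoz owpb nerd qznp zwhu mpo yzhwl ytv oac fktq uvcp uqxrb
Hunk 5: at line 1 remove [owpb,nerd,qznp] add [ain,iso,lzae] -> 12 lines: pmoz ain iso lzae zwhu mpo yzhwl ytv oac fktq uvcp uqxrb
Hunk 6: at line 6 remove [ytv] add [qzxia] -> 12 lines: pmoz ain iso lzae zwhu mpo yzhwl qzxia oac fktq uvcp uqxrb
Hunk 7: at line 6 remove [yzhwl,qzxia,oac] add [yjxpg,vmaz] -> 11 lines: pmoz ain iso lzae zwhu mpo yjxpg vmaz fktq uvcp uqxrb

Answer: pmoz
ain
iso
lzae
zwhu
mpo
yjxpg
vmaz
fktq
uvcp
uqxrb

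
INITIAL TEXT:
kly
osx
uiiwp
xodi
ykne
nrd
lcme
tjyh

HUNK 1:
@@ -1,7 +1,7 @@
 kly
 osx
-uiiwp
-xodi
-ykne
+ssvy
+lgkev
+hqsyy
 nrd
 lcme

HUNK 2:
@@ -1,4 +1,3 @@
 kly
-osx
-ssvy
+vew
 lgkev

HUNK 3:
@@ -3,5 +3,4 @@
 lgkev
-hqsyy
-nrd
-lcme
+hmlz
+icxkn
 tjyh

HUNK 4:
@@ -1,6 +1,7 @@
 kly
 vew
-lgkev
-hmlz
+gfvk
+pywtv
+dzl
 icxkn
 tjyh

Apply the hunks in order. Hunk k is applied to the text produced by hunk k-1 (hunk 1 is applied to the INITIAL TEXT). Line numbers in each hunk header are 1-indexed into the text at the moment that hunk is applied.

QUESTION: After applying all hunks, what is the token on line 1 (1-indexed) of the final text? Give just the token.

Hunk 1: at line 1 remove [uiiwp,xodi,ykne] add [ssvy,lgkev,hqsyy] -> 8 lines: kly osx ssvy lgkev hqsyy nrd lcme tjyh
Hunk 2: at line 1 remove [osx,ssvy] add [vew] -> 7 lines: kly vew lgkev hqsyy nrd lcme tjyh
Hunk 3: at line 3 remove [hqsyy,nrd,lcme] add [hmlz,icxkn] -> 6 lines: kly vew lgkev hmlz icxkn tjyh
Hunk 4: at line 1 remove [lgkev,hmlz] add [gfvk,pywtv,dzl] -> 7 lines: kly vew gfvk pywtv dzl icxkn tjyh
Final line 1: kly

Answer: kly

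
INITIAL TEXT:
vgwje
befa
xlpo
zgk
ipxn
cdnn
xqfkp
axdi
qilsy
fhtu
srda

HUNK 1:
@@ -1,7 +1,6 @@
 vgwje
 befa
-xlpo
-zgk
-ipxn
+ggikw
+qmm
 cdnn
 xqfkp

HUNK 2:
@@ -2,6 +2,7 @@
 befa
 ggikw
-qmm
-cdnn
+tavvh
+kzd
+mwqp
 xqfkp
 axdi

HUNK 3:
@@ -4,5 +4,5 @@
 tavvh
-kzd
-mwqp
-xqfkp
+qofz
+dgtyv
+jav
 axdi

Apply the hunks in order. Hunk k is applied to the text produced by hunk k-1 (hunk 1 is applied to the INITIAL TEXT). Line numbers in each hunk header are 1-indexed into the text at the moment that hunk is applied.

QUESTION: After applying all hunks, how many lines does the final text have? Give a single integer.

Answer: 11

Derivation:
Hunk 1: at line 1 remove [xlpo,zgk,ipxn] add [ggikw,qmm] -> 10 lines: vgwje befa ggikw qmm cdnn xqfkp axdi qilsy fhtu srda
Hunk 2: at line 2 remove [qmm,cdnn] add [tavvh,kzd,mwqp] -> 11 lines: vgwje befa ggikw tavvh kzd mwqp xqfkp axdi qilsy fhtu srda
Hunk 3: at line 4 remove [kzd,mwqp,xqfkp] add [qofz,dgtyv,jav] -> 11 lines: vgwje befa ggikw tavvh qofz dgtyv jav axdi qilsy fhtu srda
Final line count: 11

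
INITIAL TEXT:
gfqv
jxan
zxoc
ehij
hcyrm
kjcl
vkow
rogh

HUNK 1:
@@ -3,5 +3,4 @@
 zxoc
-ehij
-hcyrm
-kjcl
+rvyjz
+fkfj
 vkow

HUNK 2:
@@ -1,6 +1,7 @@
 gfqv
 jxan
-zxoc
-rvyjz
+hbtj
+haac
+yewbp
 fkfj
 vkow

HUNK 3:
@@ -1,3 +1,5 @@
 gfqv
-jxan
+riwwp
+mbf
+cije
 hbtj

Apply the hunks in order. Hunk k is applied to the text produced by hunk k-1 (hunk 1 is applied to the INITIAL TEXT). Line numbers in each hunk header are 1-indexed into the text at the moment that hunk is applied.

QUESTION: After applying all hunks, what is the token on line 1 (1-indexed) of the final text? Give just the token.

Hunk 1: at line 3 remove [ehij,hcyrm,kjcl] add [rvyjz,fkfj] -> 7 lines: gfqv jxan zxoc rvyjz fkfj vkow rogh
Hunk 2: at line 1 remove [zxoc,rvyjz] add [hbtj,haac,yewbp] -> 8 lines: gfqv jxan hbtj haac yewbp fkfj vkow rogh
Hunk 3: at line 1 remove [jxan] add [riwwp,mbf,cije] -> 10 lines: gfqv riwwp mbf cije hbtj haac yewbp fkfj vkow rogh
Final line 1: gfqv

Answer: gfqv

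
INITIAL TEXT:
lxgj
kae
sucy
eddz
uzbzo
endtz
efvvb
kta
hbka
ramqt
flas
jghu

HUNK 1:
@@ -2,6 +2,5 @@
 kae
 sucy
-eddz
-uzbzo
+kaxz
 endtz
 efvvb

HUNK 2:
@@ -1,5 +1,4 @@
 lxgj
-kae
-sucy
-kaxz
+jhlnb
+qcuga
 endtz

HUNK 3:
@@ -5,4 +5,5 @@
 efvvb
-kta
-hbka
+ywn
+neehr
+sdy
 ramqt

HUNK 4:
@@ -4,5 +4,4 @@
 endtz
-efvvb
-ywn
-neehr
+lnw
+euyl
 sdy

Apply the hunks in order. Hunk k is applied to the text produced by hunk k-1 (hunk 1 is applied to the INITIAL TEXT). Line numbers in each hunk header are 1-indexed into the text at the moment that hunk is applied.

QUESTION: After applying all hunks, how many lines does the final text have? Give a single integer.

Answer: 10

Derivation:
Hunk 1: at line 2 remove [eddz,uzbzo] add [kaxz] -> 11 lines: lxgj kae sucy kaxz endtz efvvb kta hbka ramqt flas jghu
Hunk 2: at line 1 remove [kae,sucy,kaxz] add [jhlnb,qcuga] -> 10 lines: lxgj jhlnb qcuga endtz efvvb kta hbka ramqt flas jghu
Hunk 3: at line 5 remove [kta,hbka] add [ywn,neehr,sdy] -> 11 lines: lxgj jhlnb qcuga endtz efvvb ywn neehr sdy ramqt flas jghu
Hunk 4: at line 4 remove [efvvb,ywn,neehr] add [lnw,euyl] -> 10 lines: lxgj jhlnb qcuga endtz lnw euyl sdy ramqt flas jghu
Final line count: 10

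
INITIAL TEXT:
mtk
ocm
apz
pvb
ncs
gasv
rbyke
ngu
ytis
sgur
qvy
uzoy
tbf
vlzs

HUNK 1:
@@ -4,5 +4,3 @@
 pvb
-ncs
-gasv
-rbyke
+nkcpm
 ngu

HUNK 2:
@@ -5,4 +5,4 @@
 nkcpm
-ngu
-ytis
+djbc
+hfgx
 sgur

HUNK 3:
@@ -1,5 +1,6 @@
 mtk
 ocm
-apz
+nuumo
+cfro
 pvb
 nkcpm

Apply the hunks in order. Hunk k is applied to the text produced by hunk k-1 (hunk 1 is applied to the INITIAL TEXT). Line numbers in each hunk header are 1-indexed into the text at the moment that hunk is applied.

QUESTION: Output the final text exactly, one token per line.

Hunk 1: at line 4 remove [ncs,gasv,rbyke] add [nkcpm] -> 12 lines: mtk ocm apz pvb nkcpm ngu ytis sgur qvy uzoy tbf vlzs
Hunk 2: at line 5 remove [ngu,ytis] add [djbc,hfgx] -> 12 lines: mtk ocm apz pvb nkcpm djbc hfgx sgur qvy uzoy tbf vlzs
Hunk 3: at line 1 remove [apz] add [nuumo,cfro] -> 13 lines: mtk ocm nuumo cfro pvb nkcpm djbc hfgx sgur qvy uzoy tbf vlzs

Answer: mtk
ocm
nuumo
cfro
pvb
nkcpm
djbc
hfgx
sgur
qvy
uzoy
tbf
vlzs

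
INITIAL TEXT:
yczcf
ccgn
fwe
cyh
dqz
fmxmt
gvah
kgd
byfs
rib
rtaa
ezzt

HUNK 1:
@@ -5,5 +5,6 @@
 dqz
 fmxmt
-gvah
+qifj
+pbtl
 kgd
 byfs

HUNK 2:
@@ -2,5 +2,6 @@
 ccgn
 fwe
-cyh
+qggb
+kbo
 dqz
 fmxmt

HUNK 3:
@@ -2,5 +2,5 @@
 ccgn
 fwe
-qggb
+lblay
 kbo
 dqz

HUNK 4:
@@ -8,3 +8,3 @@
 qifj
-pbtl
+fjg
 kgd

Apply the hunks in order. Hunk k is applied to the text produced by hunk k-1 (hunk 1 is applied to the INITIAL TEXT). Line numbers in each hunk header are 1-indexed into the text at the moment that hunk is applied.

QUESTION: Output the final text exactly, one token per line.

Hunk 1: at line 5 remove [gvah] add [qifj,pbtl] -> 13 lines: yczcf ccgn fwe cyh dqz fmxmt qifj pbtl kgd byfs rib rtaa ezzt
Hunk 2: at line 2 remove [cyh] add [qggb,kbo] -> 14 lines: yczcf ccgn fwe qggb kbo dqz fmxmt qifj pbtl kgd byfs rib rtaa ezzt
Hunk 3: at line 2 remove [qggb] add [lblay] -> 14 lines: yczcf ccgn fwe lblay kbo dqz fmxmt qifj pbtl kgd byfs rib rtaa ezzt
Hunk 4: at line 8 remove [pbtl] add [fjg] -> 14 lines: yczcf ccgn fwe lblay kbo dqz fmxmt qifj fjg kgd byfs rib rtaa ezzt

Answer: yczcf
ccgn
fwe
lblay
kbo
dqz
fmxmt
qifj
fjg
kgd
byfs
rib
rtaa
ezzt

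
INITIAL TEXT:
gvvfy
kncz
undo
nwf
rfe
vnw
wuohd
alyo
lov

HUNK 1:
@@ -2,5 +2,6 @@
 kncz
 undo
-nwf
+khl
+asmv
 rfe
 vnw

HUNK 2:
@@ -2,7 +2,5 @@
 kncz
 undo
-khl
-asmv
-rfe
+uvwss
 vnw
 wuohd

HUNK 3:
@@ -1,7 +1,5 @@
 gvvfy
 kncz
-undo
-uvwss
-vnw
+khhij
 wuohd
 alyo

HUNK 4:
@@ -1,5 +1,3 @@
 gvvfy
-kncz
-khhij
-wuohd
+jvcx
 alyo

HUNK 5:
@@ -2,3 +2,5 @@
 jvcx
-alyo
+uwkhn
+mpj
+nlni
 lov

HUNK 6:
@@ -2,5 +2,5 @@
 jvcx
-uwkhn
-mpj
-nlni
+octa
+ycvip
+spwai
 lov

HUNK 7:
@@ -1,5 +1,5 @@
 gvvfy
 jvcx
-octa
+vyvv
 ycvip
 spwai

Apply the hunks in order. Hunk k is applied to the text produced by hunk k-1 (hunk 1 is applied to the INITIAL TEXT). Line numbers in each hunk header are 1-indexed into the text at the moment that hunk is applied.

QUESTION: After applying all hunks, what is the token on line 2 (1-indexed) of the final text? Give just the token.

Answer: jvcx

Derivation:
Hunk 1: at line 2 remove [nwf] add [khl,asmv] -> 10 lines: gvvfy kncz undo khl asmv rfe vnw wuohd alyo lov
Hunk 2: at line 2 remove [khl,asmv,rfe] add [uvwss] -> 8 lines: gvvfy kncz undo uvwss vnw wuohd alyo lov
Hunk 3: at line 1 remove [undo,uvwss,vnw] add [khhij] -> 6 lines: gvvfy kncz khhij wuohd alyo lov
Hunk 4: at line 1 remove [kncz,khhij,wuohd] add [jvcx] -> 4 lines: gvvfy jvcx alyo lov
Hunk 5: at line 2 remove [alyo] add [uwkhn,mpj,nlni] -> 6 lines: gvvfy jvcx uwkhn mpj nlni lov
Hunk 6: at line 2 remove [uwkhn,mpj,nlni] add [octa,ycvip,spwai] -> 6 lines: gvvfy jvcx octa ycvip spwai lov
Hunk 7: at line 1 remove [octa] add [vyvv] -> 6 lines: gvvfy jvcx vyvv ycvip spwai lov
Final line 2: jvcx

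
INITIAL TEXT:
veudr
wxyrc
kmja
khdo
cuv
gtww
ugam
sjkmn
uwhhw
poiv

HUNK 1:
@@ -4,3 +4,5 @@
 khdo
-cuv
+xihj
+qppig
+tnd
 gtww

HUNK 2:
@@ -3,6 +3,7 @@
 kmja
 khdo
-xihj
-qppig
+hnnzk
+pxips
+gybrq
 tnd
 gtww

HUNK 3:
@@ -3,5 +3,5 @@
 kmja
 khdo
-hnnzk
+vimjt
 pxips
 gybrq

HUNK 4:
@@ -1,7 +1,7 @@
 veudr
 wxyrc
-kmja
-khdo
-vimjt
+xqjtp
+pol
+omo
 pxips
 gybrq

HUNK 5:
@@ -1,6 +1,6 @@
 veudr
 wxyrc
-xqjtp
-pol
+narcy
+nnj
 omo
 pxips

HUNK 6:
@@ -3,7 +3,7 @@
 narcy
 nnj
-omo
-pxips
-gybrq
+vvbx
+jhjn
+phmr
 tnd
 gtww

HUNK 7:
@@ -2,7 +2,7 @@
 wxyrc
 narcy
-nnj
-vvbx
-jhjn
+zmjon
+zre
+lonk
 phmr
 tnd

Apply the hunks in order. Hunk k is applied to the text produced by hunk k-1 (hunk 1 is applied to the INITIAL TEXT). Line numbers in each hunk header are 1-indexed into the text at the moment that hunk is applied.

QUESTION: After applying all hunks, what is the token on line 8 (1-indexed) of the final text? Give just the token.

Hunk 1: at line 4 remove [cuv] add [xihj,qppig,tnd] -> 12 lines: veudr wxyrc kmja khdo xihj qppig tnd gtww ugam sjkmn uwhhw poiv
Hunk 2: at line 3 remove [xihj,qppig] add [hnnzk,pxips,gybrq] -> 13 lines: veudr wxyrc kmja khdo hnnzk pxips gybrq tnd gtww ugam sjkmn uwhhw poiv
Hunk 3: at line 3 remove [hnnzk] add [vimjt] -> 13 lines: veudr wxyrc kmja khdo vimjt pxips gybrq tnd gtww ugam sjkmn uwhhw poiv
Hunk 4: at line 1 remove [kmja,khdo,vimjt] add [xqjtp,pol,omo] -> 13 lines: veudr wxyrc xqjtp pol omo pxips gybrq tnd gtww ugam sjkmn uwhhw poiv
Hunk 5: at line 1 remove [xqjtp,pol] add [narcy,nnj] -> 13 lines: veudr wxyrc narcy nnj omo pxips gybrq tnd gtww ugam sjkmn uwhhw poiv
Hunk 6: at line 3 remove [omo,pxips,gybrq] add [vvbx,jhjn,phmr] -> 13 lines: veudr wxyrc narcy nnj vvbx jhjn phmr tnd gtww ugam sjkmn uwhhw poiv
Hunk 7: at line 2 remove [nnj,vvbx,jhjn] add [zmjon,zre,lonk] -> 13 lines: veudr wxyrc narcy zmjon zre lonk phmr tnd gtww ugam sjkmn uwhhw poiv
Final line 8: tnd

Answer: tnd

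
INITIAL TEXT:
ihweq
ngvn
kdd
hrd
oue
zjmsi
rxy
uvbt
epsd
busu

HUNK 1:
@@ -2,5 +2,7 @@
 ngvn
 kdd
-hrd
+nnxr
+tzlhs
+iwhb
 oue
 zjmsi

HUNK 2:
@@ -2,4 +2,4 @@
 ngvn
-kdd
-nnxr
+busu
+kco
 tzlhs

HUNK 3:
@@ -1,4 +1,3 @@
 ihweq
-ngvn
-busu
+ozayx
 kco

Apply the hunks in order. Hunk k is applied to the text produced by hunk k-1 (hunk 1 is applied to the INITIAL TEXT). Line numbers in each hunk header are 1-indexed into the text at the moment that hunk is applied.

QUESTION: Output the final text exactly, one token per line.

Answer: ihweq
ozayx
kco
tzlhs
iwhb
oue
zjmsi
rxy
uvbt
epsd
busu

Derivation:
Hunk 1: at line 2 remove [hrd] add [nnxr,tzlhs,iwhb] -> 12 lines: ihweq ngvn kdd nnxr tzlhs iwhb oue zjmsi rxy uvbt epsd busu
Hunk 2: at line 2 remove [kdd,nnxr] add [busu,kco] -> 12 lines: ihweq ngvn busu kco tzlhs iwhb oue zjmsi rxy uvbt epsd busu
Hunk 3: at line 1 remove [ngvn,busu] add [ozayx] -> 11 lines: ihweq ozayx kco tzlhs iwhb oue zjmsi rxy uvbt epsd busu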